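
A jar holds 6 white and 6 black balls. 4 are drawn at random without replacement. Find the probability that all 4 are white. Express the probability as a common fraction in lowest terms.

There are C(12,4) = 495 possible selections.
Selections with all white: C(6,4) = 15.
Probability = 15/495 = 1/33.

1/33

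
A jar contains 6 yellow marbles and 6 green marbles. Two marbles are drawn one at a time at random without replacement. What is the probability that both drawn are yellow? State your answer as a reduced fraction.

5/22

Multiply the conditional probabilities at each draw: 6/12 · 5/11 = 30/132 = 5/22.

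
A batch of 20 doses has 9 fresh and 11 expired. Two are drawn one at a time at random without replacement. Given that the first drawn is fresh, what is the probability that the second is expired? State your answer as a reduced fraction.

11/19

After removing one fresh, 19 remain: 8 fresh and 11 expired.
So the probability the next is expired is 11/19.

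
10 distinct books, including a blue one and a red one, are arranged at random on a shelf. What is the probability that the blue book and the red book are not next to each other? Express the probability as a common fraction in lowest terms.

There are 10! = 3628800 arrangements.
Arrangements with the blue book and the red book adjacent: 2·9! = 725760.
So not adjacent: 3628800 − 725760 = 2903040, probability 2903040/3628800 = 4/5.

4/5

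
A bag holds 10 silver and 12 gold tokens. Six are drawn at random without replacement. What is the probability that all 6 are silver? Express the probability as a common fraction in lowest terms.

10/3553

There are C(22,6) = 74613 possible selections.
Selections with all silver: C(10,6) = 210.
Probability = 210/74613 = 10/3553.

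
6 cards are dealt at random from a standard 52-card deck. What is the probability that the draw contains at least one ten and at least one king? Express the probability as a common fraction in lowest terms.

There are C(52,6) = 20358520 possible draws.
By inclusion-exclusion on the complements, draws missing all tens or all kings: C(48,6) + C(48,6) − C(44,6) = 12271512 + 12271512 − 7059052 = 17483972.
So draws with at least one of each: 20358520 − 17483972 = 2874548, probability 2874548/20358520 = 718637/5089630.

718637/5089630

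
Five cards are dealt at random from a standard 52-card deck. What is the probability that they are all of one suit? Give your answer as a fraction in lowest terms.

33/16660

There are C(52,5) = 2598960 possible 5-card hands.
Hands of one suit: 4 suits × C(13,5) = 4·1287 = 5148.
Probability = 5148/2598960 = 33/16660.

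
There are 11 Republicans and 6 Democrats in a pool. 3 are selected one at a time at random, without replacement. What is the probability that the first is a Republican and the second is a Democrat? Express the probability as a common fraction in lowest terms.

Multiply the conditional probabilities at each draw: 11/17 · 6/16 = 66/272 = 33/136.

33/136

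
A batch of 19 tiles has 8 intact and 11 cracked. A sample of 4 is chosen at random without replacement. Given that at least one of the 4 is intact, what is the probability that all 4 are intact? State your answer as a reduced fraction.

35/1773

Work in counts. Selections with at least one intact: C(19,4) − C(11,4) = 3876 − 330 = 3546.
Of those, selections where all 4 are intact: C(8,4) = 70.
Conditional probability = 70/3546 = 35/1773.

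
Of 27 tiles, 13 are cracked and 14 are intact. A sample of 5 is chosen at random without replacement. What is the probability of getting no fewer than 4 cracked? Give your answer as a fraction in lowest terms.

869/6210

Total selections: C(27,5) = 80730.
Favorable selections (no fewer than 4 cracked): C(13,4)·C(14,1) + C(13,5)·C(14,0) = 10010 + 1287 = 11297.
Probability = 11297/80730 = 869/6210.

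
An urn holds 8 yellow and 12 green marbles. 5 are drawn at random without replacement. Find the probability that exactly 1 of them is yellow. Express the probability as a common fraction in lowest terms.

Total number of selections: C(20,5) = 15504.
Selections with exactly 1 yellow: choose 1 of the 8 yellow and 4 of the 12 green, C(8,1)·C(12,4) = 8·495 = 3960.
Probability = 3960/15504 = 165/646.

165/646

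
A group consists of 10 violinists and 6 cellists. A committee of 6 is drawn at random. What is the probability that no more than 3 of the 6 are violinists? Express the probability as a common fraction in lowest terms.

There are C(16,6) = 8008 ways to choose the 6.
Favorable selections (no more than 3 violinists): C(10,0)·C(6,6) + C(10,1)·C(6,5) + C(10,2)·C(6,4) + C(10,3)·C(6,3) = 1 + 60 + 675 + 2400 = 3136.
Probability = 3136/8008 = 56/143.

56/143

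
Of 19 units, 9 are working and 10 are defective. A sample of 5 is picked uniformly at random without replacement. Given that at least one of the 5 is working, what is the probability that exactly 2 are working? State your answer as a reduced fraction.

Work in counts. Selections with at least one working: C(19,5) − C(10,5) = 11628 − 252 = 11376.
Of those, selections where exactly 2 are working: C(9,2)·C(10,3) = 36·120 = 4320.
Conditional probability = 4320/11376 = 30/79.

30/79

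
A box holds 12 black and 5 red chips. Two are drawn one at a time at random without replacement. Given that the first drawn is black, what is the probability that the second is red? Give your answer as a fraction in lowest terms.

After removing one black, 16 remain: 11 black and 5 red.
So the probability the next is red is 5/16.

5/16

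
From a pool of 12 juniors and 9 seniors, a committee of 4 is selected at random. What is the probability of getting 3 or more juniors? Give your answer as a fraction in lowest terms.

There are C(21,4) = 5985 ways to choose the 4.
Favorable selections (3 or more juniors): C(12,3)·C(9,1) + C(12,4)·C(9,0) = 1980 + 495 = 2475.
Probability = 2475/5985 = 55/133.

55/133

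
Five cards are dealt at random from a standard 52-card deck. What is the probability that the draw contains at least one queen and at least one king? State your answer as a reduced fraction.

There are C(52,5) = 2598960 possible draws.
By inclusion-exclusion on the complements, draws missing all queens or all kings: C(48,5) + C(48,5) − C(44,5) = 1712304 + 1712304 − 1086008 = 2338600.
So draws with at least one of each: 2598960 − 2338600 = 260360, probability 260360/2598960 = 6509/64974.

6509/64974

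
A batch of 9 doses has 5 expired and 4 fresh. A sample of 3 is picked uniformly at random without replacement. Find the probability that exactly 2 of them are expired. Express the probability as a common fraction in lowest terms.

The sample space is all 3-subsets of the 9: C(9,3) = 84.
Selections with exactly 2 expired: choose 2 of the 5 expired and 1 of the 4 fresh, C(5,2)·C(4,1) = 10·4 = 40.
Probability = 40/84 = 10/21.

10/21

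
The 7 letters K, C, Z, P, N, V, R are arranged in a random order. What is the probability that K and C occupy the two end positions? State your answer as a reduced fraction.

1/21

There are 7! = 5040 arrangements.
Place K and C at the ends in 2 ways, arrange the remaining 5 in 5! = 120 ways: 2·120 = 240.
Probability = 240/5040 = 1/21.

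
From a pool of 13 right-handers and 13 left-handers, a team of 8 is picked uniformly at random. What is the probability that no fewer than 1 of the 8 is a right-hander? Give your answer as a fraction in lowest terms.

10916/10925

There are C(26,8) = 1562275 ways to choose the 8.
Favorable selections (no fewer than 1 right-hander): C(13,1)·C(13,7) + C(13,2)·C(13,6) + C(13,3)·C(13,5) + C(13,4)·C(13,4) + C(13,5)·C(13,3) + C(13,6)·C(13,2) + C(13,7)·C(13,1) + C(13,8)·C(13,0) = 22308 + 133848 + 368082 + 511225 + 368082 + 133848 + 22308 + 1287 = 1560988.
Probability = 1560988/1562275 = 10916/10925.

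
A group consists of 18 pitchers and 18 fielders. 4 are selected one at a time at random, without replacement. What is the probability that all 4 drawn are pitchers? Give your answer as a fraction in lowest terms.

Multiply the conditional probabilities at each draw: 18/36 · 17/35 · 16/34 · 15/33 = 73440/1413720 = 4/77.

4/77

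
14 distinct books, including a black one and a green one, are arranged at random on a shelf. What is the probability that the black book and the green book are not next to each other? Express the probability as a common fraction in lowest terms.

There are 14! = 87178291200 arrangements.
Arrangements with the black book and the green book adjacent: 2·13! = 12454041600.
So not adjacent: 87178291200 − 12454041600 = 74724249600, probability 74724249600/87178291200 = 6/7.

6/7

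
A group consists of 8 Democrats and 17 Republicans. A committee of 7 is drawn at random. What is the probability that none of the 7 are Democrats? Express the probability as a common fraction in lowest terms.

There are C(25,7) = 480700 possible selections.
Selections with no Democrats (all Republicans): C(17,7) = 19448.
Probability = 19448/480700 = 442/10925.

442/10925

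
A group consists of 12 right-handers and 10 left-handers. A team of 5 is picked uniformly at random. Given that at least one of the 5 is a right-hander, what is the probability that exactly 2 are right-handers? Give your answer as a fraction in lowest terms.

Work in counts. Selections with at least one right-hander: C(22,5) − C(10,5) = 26334 − 252 = 26082.
Of those, selections where exactly 2 are right-handers: C(12,2)·C(10,3) = 66·120 = 7920.
Conditional probability = 7920/26082 = 440/1449.

440/1449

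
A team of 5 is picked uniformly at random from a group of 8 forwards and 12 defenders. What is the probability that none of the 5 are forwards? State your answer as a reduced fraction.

33/646

There are C(20,5) = 15504 possible selections.
Selections with no forwards (all defenders): C(12,5) = 792.
Probability = 792/15504 = 33/646.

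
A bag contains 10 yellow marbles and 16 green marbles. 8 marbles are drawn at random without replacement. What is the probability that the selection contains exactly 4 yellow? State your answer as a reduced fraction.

Total number of selections: C(26,8) = 1562275.
Selections with exactly 4 yellow: choose 4 of the 10 yellow and 4 of the 16 green, C(10,4)·C(16,4) = 210·1820 = 382200.
Probability = 382200/1562275 = 1176/4807.

1176/4807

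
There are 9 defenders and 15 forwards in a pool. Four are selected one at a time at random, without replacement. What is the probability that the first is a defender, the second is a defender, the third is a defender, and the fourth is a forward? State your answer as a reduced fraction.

15/506

Multiply the conditional probabilities at each draw: 9/24 · 8/23 · 7/22 · 15/21 = 7560/255024 = 15/506.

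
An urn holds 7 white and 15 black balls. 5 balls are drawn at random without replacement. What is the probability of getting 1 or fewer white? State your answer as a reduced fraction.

299/627

Total selections: C(22,5) = 26334.
Favorable selections (1 or fewer white): C(7,0)·C(15,5) + C(7,1)·C(15,4) = 3003 + 9555 = 12558.
Probability = 12558/26334 = 299/627.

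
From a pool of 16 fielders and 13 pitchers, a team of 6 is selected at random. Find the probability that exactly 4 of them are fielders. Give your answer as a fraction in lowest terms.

There are C(29,6) = 475020 ways to choose 6 from 29.
Selections with exactly 4 fielders: choose 4 of the 16 fielders and 2 of the 13 pitchers, C(16,4)·C(13,2) = 1820·78 = 141960.
Probability = 141960/475020 = 26/87.

26/87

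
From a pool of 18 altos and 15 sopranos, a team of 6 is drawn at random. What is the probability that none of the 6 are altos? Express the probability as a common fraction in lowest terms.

There are C(33,6) = 1107568 possible selections.
Selections with no altos (all sopranos): C(15,6) = 5005.
Probability = 5005/1107568 = 65/14384.

65/14384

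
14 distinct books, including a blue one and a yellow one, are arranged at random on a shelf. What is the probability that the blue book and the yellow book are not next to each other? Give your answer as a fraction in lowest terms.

There are 14! = 87178291200 arrangements.
Arrangements with the blue book and the yellow book adjacent: 2·13! = 12454041600.
So not adjacent: 87178291200 − 12454041600 = 74724249600, probability 74724249600/87178291200 = 6/7.

6/7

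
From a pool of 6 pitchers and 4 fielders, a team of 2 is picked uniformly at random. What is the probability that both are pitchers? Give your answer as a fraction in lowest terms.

1/3

There are C(10,2) = 45 possible selections.
Selections with all pitchers: C(6,2) = 15.
Probability = 15/45 = 1/3.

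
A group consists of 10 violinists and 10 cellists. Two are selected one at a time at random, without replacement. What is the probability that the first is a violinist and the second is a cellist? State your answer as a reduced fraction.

Multiply the conditional probabilities at each draw: 10/20 · 10/19 = 100/380 = 5/19.

5/19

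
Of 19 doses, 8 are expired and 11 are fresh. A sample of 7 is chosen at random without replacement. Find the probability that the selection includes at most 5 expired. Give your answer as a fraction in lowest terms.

There are C(19,7) = 50388 ways to choose the 7.
Count the complement (more than 5 expired): C(8,6)·C(11,1) + C(8,7)·C(11,0) = 308 + 8 = 316.
Probability = 1 − 316/50388 = 50072/50388 = 12518/12597.

12518/12597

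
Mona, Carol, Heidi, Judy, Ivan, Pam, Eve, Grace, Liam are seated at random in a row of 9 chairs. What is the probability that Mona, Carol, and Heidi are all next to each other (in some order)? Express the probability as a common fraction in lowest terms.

1/12

There are 9! = 362880 arrangements.
Treat the three as one block: 7! placements × 3! orders within the block = 5040·6 = 30240.
Probability = 30240/362880 = 1/12.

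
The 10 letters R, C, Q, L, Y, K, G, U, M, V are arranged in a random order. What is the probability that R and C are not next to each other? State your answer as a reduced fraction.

There are 10! = 3628800 arrangements.
Arrangements with R and C adjacent: 2·9! = 725760.
So not adjacent: 3628800 − 725760 = 2903040, probability 2903040/3628800 = 4/5.

4/5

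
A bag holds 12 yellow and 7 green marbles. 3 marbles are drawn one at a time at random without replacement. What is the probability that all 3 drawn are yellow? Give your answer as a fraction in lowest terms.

Multiply the conditional probabilities at each draw: 12/19 · 11/18 · 10/17 = 1320/5814 = 220/969.

220/969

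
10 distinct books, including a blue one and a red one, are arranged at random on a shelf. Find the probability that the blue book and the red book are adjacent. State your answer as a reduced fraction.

1/5

There are 10! = 3628800 arrangements.
Treat the blue book and the red book as a block: 9! arrangements of the blocks × 2 orders within the block = 2·362880 = 725760.
Probability = 725760/3628800 = 1/5.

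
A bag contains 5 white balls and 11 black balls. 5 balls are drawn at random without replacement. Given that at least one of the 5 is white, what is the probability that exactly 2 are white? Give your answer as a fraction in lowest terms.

275/651

Work in counts. Selections with at least one white: C(16,5) − C(11,5) = 4368 − 462 = 3906.
Of those, selections where exactly 2 are white: C(5,2)·C(11,3) = 10·165 = 1650.
Conditional probability = 1650/3906 = 275/651.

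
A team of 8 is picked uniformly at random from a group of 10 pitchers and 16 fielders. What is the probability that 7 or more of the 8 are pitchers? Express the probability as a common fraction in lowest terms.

Total selections: C(26,8) = 1562275.
Favorable selections (7 or more pitchers): C(10,7)·C(16,1) + C(10,8)·C(16,0) = 1920 + 45 = 1965.
Probability = 1965/1562275 = 393/312455.

393/312455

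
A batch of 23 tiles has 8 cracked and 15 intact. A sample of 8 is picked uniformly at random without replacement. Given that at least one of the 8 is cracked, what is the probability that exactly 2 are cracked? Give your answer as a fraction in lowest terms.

12740/43989

Work in counts. Selections with at least one cracked: C(23,8) − C(15,8) = 490314 − 6435 = 483879.
Of those, selections where exactly 2 are cracked: C(8,2)·C(15,6) = 28·5005 = 140140.
Conditional probability = 140140/483879 = 12740/43989.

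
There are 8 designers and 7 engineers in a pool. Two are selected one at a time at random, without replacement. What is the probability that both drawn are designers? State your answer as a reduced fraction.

4/15

Multiply the conditional probabilities at each draw: 8/15 · 7/14 = 56/210 = 4/15.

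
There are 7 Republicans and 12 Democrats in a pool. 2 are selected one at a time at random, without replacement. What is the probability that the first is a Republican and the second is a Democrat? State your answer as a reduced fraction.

14/57

Multiply the conditional probabilities at each draw: 7/19 · 12/18 = 84/342 = 14/57.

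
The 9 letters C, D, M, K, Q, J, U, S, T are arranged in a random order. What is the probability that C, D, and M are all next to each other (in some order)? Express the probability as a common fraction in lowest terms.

There are 9! = 362880 arrangements.
Treat the three as one block: 7! placements × 3! orders within the block = 5040·6 = 30240.
Probability = 30240/362880 = 1/12.

1/12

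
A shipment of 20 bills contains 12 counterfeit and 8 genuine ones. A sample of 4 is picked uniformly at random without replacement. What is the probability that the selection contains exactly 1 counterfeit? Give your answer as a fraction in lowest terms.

224/1615

Total number of selections: C(20,4) = 4845.
Selections with exactly 1 counterfeit: choose 1 of the 12 counterfeit and 3 of the 8 genuine, C(12,1)·C(8,3) = 12·56 = 672.
Probability = 672/4845 = 224/1615.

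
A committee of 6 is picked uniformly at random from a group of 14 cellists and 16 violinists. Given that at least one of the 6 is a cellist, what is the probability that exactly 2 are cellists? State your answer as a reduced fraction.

1820/6437

Work in counts. Selections with at least one cellist: C(30,6) − C(16,6) = 593775 − 8008 = 585767.
Of those, selections where exactly 2 are cellists: C(14,2)·C(16,4) = 91·1820 = 165620.
Conditional probability = 165620/585767 = 1820/6437.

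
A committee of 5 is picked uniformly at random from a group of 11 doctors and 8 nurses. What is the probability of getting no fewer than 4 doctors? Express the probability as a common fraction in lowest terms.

Total selections: C(19,5) = 11628.
Favorable selections (no fewer than 4 doctors): C(11,4)·C(8,1) + C(11,5)·C(8,0) = 2640 + 462 = 3102.
Probability = 3102/11628 = 517/1938.

517/1938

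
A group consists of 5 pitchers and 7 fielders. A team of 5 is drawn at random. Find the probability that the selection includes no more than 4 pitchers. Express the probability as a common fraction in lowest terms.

791/792

Total selections: C(12,5) = 792.
Favorable selections (no more than 4 pitchers): C(5,0)·C(7,5) + C(5,1)·C(7,4) + C(5,2)·C(7,3) + C(5,3)·C(7,2) + C(5,4)·C(7,1) = 21 + 175 + 350 + 210 + 35 = 791.
Probability = 791/792.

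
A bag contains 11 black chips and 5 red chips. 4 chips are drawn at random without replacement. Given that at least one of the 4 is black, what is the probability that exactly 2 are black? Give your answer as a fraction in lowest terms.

Work in counts. Selections with at least one black: C(16,4) − C(5,4) = 1820 − 5 = 1815.
Of those, selections where exactly 2 are black: C(11,2)·C(5,2) = 55·10 = 550.
Conditional probability = 550/1815 = 10/33.

10/33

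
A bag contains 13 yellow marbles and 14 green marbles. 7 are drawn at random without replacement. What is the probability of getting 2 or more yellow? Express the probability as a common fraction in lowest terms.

Total selections: C(27,7) = 888030.
Count the complement (fewer than 2 yellow): C(13,0)·C(14,7) + C(13,1)·C(14,6) = 3432 + 39039 = 42471.
Probability = 1 − 42471/888030 = 845559/888030 = 219/230.

219/230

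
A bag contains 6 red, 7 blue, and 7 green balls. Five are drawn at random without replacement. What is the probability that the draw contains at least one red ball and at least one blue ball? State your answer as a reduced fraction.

There are C(20,5) = 15504 possible draws.
By inclusion-exclusion on the complements, draws missing all red or all blue: C(14,5) + C(13,5) − C(7,5) = 2002 + 1287 − 21 = 3268.
So draws with at least one of each: 15504 − 3268 = 12236, probability 12236/15504 = 161/204.

161/204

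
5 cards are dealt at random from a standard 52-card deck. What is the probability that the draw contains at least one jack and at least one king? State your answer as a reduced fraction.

6509/64974

There are C(52,5) = 2598960 possible draws.
By inclusion-exclusion on the complements, draws missing all jacks or all kings: C(48,5) + C(48,5) − C(44,5) = 1712304 + 1712304 − 1086008 = 2338600.
So draws with at least one of each: 2598960 − 2338600 = 260360, probability 260360/2598960 = 6509/64974.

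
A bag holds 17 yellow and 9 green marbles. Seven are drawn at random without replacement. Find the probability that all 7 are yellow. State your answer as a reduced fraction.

17/575

There are C(26,7) = 657800 possible selections.
Selections with all yellow: C(17,7) = 19448.
Probability = 19448/657800 = 17/575.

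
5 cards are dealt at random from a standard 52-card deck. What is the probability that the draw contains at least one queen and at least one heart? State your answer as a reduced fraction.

229297/866320

There are C(52,5) = 2598960 possible draws.
By inclusion-exclusion on the complements, draws missing all queens or all hearts: C(48,5) + C(39,5) − C(36,5) = 1712304 + 575757 − 376992 = 1911069.
So draws with at least one of each: 2598960 − 1911069 = 687891, probability 687891/2598960 = 229297/866320.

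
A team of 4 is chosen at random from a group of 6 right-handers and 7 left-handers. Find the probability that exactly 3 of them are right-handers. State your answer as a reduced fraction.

There are C(13,4) = 715 ways to choose 4 from 13.
Selections with exactly 3 right-handers: choose 3 of the 6 right-handers and 1 of the 7 left-handers, C(6,3)·C(7,1) = 20·7 = 140.
Probability = 140/715 = 28/143.

28/143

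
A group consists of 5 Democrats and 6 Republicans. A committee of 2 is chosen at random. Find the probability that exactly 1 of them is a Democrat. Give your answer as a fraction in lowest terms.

6/11

The sample space is all 2-subsets of the 11: C(11,2) = 55.
Selections with exactly 1 Democrat: choose 1 of the 5 Democrats and 1 of the 6 Republicans, C(5,1)·C(6,1) = 5·6 = 30.
Probability = 30/55 = 6/11.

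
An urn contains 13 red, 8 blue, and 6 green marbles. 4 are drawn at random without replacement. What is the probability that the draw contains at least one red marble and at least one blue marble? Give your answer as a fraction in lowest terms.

There are C(27,4) = 17550 possible draws.
By inclusion-exclusion on the complements, draws missing all red or all blue: C(14,4) + C(19,4) − C(6,4) = 1001 + 3876 − 15 = 4862.
So draws with at least one of each: 17550 − 4862 = 12688, probability 12688/17550 = 488/675.

488/675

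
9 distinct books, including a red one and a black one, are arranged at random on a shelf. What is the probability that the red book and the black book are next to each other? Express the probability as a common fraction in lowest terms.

There are 9! = 362880 arrangements.
Treat the red book and the black book as a block: 8! arrangements of the blocks × 2 orders within the block = 2·40320 = 80640.
Probability = 80640/362880 = 2/9.

2/9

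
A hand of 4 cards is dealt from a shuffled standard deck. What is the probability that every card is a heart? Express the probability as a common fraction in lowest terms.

11/4165

There are C(52,4) = 270725 possible 4-card hands.
Hands that are all hearts: C(13,4) = 715.
Probability = 715/270725 = 11/4165.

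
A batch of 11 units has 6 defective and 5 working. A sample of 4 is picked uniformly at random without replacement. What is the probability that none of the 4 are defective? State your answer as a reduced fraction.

There are C(11,4) = 330 possible selections.
Selections with no defective (all working): C(5,4) = 5.
Probability = 5/330 = 1/66.

1/66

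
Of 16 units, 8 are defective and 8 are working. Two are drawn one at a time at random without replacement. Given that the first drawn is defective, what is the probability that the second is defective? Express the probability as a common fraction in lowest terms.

7/15

After removing one defective, 15 remain: 7 defective and 8 working.
So the probability the next is defective is 7/15.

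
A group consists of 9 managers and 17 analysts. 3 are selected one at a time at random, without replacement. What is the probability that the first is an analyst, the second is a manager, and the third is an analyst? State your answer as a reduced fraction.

Multiply the conditional probabilities at each draw: 17/26 · 9/25 · 16/24 = 2448/15600 = 51/325.

51/325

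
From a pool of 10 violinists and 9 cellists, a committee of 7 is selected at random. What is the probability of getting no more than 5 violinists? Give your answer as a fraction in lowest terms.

8063/8398

There are C(19,7) = 50388 ways to choose the 7.
Count the complement (more than 5 violinists): C(10,6)·C(9,1) + C(10,7)·C(9,0) = 1890 + 120 = 2010.
Probability = 1 − 2010/50388 = 48378/50388 = 8063/8398.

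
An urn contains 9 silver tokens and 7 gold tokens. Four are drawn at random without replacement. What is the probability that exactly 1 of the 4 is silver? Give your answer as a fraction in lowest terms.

9/52

The sample space is all 4-subsets of the 16: C(16,4) = 1820.
Selections with exactly 1 silver: choose 1 of the 9 silver and 3 of the 7 gold, C(9,1)·C(7,3) = 9·35 = 315.
Probability = 315/1820 = 9/52.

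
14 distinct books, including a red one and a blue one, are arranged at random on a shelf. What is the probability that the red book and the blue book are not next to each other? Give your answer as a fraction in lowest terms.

6/7

There are 14! = 87178291200 arrangements.
Arrangements with the red book and the blue book adjacent: 2·13! = 12454041600.
So not adjacent: 87178291200 − 12454041600 = 74724249600, probability 74724249600/87178291200 = 6/7.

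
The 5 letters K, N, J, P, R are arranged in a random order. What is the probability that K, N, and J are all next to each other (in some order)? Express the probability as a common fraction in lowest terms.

3/10

There are 5! = 120 arrangements.
Treat the three as one block: 3! placements × 3! orders within the block = 6·6 = 36.
Probability = 36/120 = 3/10.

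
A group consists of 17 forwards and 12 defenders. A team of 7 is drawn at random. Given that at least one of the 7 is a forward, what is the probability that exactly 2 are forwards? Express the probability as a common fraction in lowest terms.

176/2549

Work in counts. Selections with at least one forward: C(29,7) − C(12,7) = 1560780 − 792 = 1559988.
Of those, selections where exactly 2 are forwards: C(17,2)·C(12,5) = 136·792 = 107712.
Conditional probability = 107712/1559988 = 176/2549.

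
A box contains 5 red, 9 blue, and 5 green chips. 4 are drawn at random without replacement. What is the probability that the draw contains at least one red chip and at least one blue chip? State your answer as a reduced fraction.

There are C(19,4) = 3876 possible draws.
By inclusion-exclusion on the complements, draws missing all red or all blue: C(14,4) + C(10,4) − C(5,4) = 1001 + 210 − 5 = 1206.
So draws with at least one of each: 3876 − 1206 = 2670, probability 2670/3876 = 445/646.

445/646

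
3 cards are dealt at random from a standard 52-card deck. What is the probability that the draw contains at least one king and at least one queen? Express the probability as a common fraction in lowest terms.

188/5525

There are C(52,3) = 22100 possible draws.
By inclusion-exclusion on the complements, draws missing all kings or all queens: C(48,3) + C(48,3) − C(44,3) = 17296 + 17296 − 13244 = 21348.
So draws with at least one of each: 22100 − 21348 = 752, probability 752/22100 = 188/5525.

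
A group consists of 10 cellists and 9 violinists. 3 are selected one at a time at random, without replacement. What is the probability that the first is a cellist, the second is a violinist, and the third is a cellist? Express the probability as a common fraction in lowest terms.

Multiply the conditional probabilities at each draw: 10/19 · 9/18 · 9/17 = 810/5814 = 45/323.

45/323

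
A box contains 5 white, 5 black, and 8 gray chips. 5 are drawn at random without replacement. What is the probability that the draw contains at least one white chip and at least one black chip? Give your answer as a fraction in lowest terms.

3025/4284

There are C(18,5) = 8568 possible draws.
By inclusion-exclusion on the complements, draws missing all white or all black: C(13,5) + C(13,5) − C(8,5) = 1287 + 1287 − 56 = 2518.
So draws with at least one of each: 8568 − 2518 = 6050, probability 6050/8568 = 3025/4284.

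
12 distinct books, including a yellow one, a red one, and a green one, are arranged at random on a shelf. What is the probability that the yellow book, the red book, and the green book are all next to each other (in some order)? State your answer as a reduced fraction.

There are 12! = 479001600 arrangements.
Treat the three as one block: 10! placements × 3! orders within the block = 3628800·6 = 21772800.
Probability = 21772800/479001600 = 1/22.

1/22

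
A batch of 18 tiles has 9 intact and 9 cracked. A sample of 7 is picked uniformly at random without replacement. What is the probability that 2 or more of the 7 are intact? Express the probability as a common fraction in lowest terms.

431/442

Total selections: C(18,7) = 31824.
Count the complement (fewer than 2 intact): C(9,0)·C(9,7) + C(9,1)·C(9,6) = 36 + 756 = 792.
Probability = 1 − 792/31824 = 31032/31824 = 431/442.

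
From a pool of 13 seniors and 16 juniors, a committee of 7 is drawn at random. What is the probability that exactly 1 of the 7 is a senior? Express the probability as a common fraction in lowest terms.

2002/30015

There are C(29,7) = 1560780 ways to choose 7 from 29.
Selections with exactly 1 senior: choose 1 of the 13 seniors and 6 of the 16 juniors, C(13,1)·C(16,6) = 13·8008 = 104104.
Probability = 104104/1560780 = 2002/30015.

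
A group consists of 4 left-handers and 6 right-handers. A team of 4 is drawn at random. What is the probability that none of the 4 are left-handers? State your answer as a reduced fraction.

1/14

There are C(10,4) = 210 possible selections.
Selections with no left-handers (all right-handers): C(6,4) = 15.
Probability = 15/210 = 1/14.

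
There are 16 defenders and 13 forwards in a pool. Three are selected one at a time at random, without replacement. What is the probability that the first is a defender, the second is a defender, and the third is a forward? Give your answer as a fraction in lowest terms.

Multiply the conditional probabilities at each draw: 16/29 · 15/28 · 13/27 = 3120/21924 = 260/1827.

260/1827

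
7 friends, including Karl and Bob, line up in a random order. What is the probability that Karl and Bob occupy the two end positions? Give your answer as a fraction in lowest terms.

1/21

There are 7! = 5040 arrangements.
Place Karl and Bob at the ends in 2 ways, arrange the remaining 5 in 5! = 120 ways: 2·120 = 240.
Probability = 240/5040 = 1/21.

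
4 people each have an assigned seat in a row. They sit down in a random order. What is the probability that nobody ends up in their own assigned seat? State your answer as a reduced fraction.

3/8

There are 4! = 24 seatings.
By inclusion-exclusion, seatings with no fixed points: C(4,0)·4! − C(4,1)·3! + C(4,2)·2! − C(4,3)·1! + C(4,4)·0! = 9.
Probability = 9/24 = 3/8.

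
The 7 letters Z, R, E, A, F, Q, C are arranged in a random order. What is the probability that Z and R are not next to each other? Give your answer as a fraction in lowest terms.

There are 7! = 5040 arrangements.
Arrangements with Z and R adjacent: 2·6! = 1440.
So not adjacent: 5040 − 1440 = 3600, probability 3600/5040 = 5/7.

5/7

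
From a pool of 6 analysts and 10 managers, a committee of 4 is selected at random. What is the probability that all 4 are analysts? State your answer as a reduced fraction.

3/364

There are C(16,4) = 1820 possible selections.
Selections with all analysts: C(6,4) = 15.
Probability = 15/1820 = 3/364.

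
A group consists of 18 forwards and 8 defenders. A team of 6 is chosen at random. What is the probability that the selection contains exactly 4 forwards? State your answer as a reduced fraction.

1224/3289

The sample space is all 6-subsets of the 26: C(26,6) = 230230.
Selections with exactly 4 forwards: choose 4 of the 18 forwards and 2 of the 8 defenders, C(18,4)·C(8,2) = 3060·28 = 85680.
Probability = 85680/230230 = 1224/3289.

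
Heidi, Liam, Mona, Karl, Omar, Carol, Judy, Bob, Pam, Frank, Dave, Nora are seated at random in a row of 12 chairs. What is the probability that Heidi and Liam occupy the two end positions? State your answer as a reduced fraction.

There are 12! = 479001600 arrangements.
Place Heidi and Liam at the ends in 2 ways, arrange the remaining 10 in 10! = 3628800 ways: 2·3628800 = 7257600.
Probability = 7257600/479001600 = 1/66.

1/66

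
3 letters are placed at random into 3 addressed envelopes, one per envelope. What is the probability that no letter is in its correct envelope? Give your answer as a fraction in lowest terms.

There are 3! = 6 assignments.
By inclusion-exclusion, assignments with no fixed points: C(3,0)·3! − C(3,1)·2! + C(3,2)·1! − C(3,3)·0! = 2.
Probability = 2/6 = 1/3.

1/3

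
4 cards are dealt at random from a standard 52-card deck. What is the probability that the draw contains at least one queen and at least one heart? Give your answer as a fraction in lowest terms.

52799/270725

There are C(52,4) = 270725 possible draws.
By inclusion-exclusion on the complements, draws missing all queens or all hearts: C(48,4) + C(39,4) − C(36,4) = 194580 + 82251 − 58905 = 217926.
So draws with at least one of each: 270725 − 217926 = 52799, probability 52799/270725.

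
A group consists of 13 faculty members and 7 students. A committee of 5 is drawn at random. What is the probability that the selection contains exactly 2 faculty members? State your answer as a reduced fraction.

455/2584

The sample space is all 5-subsets of the 20: C(20,5) = 15504.
Selections with exactly 2 faculty members: choose 2 of the 13 faculty members and 3 of the 7 students, C(13,2)·C(7,3) = 78·35 = 2730.
Probability = 2730/15504 = 455/2584.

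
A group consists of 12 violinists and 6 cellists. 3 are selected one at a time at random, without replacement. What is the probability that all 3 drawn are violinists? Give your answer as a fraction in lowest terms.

55/204

Multiply the conditional probabilities at each draw: 12/18 · 11/17 · 10/16 = 1320/4896 = 55/204.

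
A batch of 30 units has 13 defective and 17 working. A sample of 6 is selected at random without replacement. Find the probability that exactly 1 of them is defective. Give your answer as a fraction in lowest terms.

There are C(30,6) = 593775 ways to choose 6 from 30.
Selections with exactly 1 defective: choose 1 of the 13 defective and 5 of the 17 working, C(13,1)·C(17,5) = 13·6188 = 80444.
Probability = 80444/593775 = 884/6525.

884/6525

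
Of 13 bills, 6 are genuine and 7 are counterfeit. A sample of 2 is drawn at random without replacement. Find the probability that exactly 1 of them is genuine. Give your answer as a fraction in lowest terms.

The sample space is all 2-subsets of the 13: C(13,2) = 78.
Selections with exactly 1 genuine: choose 1 of the 6 genuine and 1 of the 7 counterfeit, C(6,1)·C(7,1) = 6·7 = 42.
Probability = 42/78 = 7/13.

7/13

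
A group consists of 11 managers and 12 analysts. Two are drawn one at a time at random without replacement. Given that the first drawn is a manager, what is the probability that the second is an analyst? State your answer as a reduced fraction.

After removing one manager, 22 remain: 10 managers and 12 analysts.
So the probability the next is an analyst is 12/22 = 6/11.

6/11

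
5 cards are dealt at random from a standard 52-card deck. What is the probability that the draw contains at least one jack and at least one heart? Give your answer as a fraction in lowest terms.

There are C(52,5) = 2598960 possible draws.
By inclusion-exclusion on the complements, draws missing all jacks or all hearts: C(48,5) + C(39,5) − C(36,5) = 1712304 + 575757 − 376992 = 1911069.
So draws with at least one of each: 2598960 − 1911069 = 687891, probability 687891/2598960 = 229297/866320.

229297/866320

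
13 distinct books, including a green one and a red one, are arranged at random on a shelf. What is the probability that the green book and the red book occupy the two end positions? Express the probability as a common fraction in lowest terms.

There are 13! = 6227020800 arrangements.
Place the green book and the red book at the ends in 2 ways, arrange the remaining 11 in 11! = 39916800 ways: 2·39916800 = 79833600.
Probability = 79833600/6227020800 = 1/78.

1/78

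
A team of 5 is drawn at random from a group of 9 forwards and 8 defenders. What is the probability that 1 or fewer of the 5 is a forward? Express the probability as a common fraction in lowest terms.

Total selections: C(17,5) = 6188.
Favorable selections (1 or fewer forward): C(9,0)·C(8,5) + C(9,1)·C(8,4) = 56 + 630 = 686.
Probability = 686/6188 = 49/442.

49/442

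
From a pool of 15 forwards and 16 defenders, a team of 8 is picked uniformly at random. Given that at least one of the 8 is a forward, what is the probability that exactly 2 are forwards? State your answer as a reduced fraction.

4312/40389

Work in counts. Selections with at least one forward: C(31,8) − C(16,8) = 7888725 − 12870 = 7875855.
Of those, selections where exactly 2 are forwards: C(15,2)·C(16,6) = 105·8008 = 840840.
Conditional probability = 840840/7875855 = 4312/40389.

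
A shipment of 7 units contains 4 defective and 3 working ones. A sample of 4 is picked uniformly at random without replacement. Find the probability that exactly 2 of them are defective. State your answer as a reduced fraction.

18/35

The sample space is all 4-subsets of the 7: C(7,4) = 35.
Selections with exactly 2 defective: choose 2 of the 4 defective and 2 of the 3 working, C(4,2)·C(3,2) = 6·3 = 18.
Probability = 18/35.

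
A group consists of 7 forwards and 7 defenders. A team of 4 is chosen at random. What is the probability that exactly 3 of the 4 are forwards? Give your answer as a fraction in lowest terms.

Total number of selections: C(14,4) = 1001.
Selections with exactly 3 forwards: choose 3 of the 7 forwards and 1 of the 7 defenders, C(7,3)·C(7,1) = 35·7 = 245.
Probability = 245/1001 = 35/143.

35/143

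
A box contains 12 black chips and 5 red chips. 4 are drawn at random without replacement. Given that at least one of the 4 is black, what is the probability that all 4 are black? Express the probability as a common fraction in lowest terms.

99/475

Work in counts. Selections with at least one black: C(17,4) − C(5,4) = 2380 − 5 = 2375.
Of those, selections where all 4 are black: C(12,4) = 495.
Conditional probability = 495/2375 = 99/475.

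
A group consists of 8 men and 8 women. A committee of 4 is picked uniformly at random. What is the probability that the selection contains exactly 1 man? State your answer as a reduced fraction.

There are C(16,4) = 1820 ways to choose 4 from 16.
Selections with exactly 1 man: choose 1 of the 8 men and 3 of the 8 women, C(8,1)·C(8,3) = 8·56 = 448.
Probability = 448/1820 = 16/65.

16/65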